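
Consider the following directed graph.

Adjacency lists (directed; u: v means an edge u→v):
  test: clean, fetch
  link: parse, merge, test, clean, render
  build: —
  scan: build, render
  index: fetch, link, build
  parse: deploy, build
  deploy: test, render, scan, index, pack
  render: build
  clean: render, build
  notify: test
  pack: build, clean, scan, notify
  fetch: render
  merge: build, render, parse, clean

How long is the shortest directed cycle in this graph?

4

For each vertex v, BFS finds the shortest path from v back to v.
The shortest such closed walk is deploy → index → link → parse → deploy, length 4.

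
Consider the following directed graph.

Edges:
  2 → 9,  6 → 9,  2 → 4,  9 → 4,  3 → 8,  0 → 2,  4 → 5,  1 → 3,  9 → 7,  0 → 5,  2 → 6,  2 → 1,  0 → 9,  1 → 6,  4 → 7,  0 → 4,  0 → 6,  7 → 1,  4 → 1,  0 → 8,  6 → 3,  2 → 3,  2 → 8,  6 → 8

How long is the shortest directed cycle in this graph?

4

For each vertex v, BFS finds the shortest path from v back to v.
The shortest such closed walk is 9 → 4 → 1 → 6 → 9, length 4.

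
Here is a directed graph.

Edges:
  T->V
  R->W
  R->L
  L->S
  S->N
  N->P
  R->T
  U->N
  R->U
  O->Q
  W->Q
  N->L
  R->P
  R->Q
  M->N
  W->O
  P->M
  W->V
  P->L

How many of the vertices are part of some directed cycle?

A vertex is on a directed cycle iff it belongs to a strongly connected component of size ≥ 2 (or has a self-loop).
The vertices on cycles are {L, M, N, P, S} — 5 in total.

5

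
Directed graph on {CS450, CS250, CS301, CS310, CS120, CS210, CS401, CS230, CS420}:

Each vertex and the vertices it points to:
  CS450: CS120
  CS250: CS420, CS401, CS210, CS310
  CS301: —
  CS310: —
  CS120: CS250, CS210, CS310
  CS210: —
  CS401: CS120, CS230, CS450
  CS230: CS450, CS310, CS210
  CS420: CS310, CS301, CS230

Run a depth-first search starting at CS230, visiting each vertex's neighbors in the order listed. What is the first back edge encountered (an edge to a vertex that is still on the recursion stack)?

DFS from CS230 (visiting each vertex's neighbors in the order listed); mark gray on enter, black on exit:
CS230 gray
  CS450 gray
    CS120 gray
      CS250 gray
        CS420 gray
          CS310 gray
          CS310 black
          CS301 gray
          CS301 black
          CS420→CS230: CS230 is gray → back edge
First back edge: CS420 → CS230.

CS420->CS230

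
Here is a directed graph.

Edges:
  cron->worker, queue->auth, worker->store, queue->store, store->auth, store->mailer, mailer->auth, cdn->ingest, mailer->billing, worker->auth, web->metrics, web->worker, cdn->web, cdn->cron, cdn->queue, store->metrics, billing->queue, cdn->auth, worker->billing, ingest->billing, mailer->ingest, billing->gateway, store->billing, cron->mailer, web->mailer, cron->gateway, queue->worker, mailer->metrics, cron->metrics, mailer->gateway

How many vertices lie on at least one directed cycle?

A vertex is on a directed cycle iff it belongs to a strongly connected component of size ≥ 2 (or has a self-loop).
The vertices on cycles are {queue, store, ingest, mailer, worker, billing} — 6 in total.

6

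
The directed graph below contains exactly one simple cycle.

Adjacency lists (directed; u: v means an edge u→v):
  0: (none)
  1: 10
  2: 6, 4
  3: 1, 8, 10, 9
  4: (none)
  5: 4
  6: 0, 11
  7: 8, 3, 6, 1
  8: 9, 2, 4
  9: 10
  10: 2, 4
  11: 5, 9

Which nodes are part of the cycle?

2, 6, 9, 10, 11

DFS with gray/black marking from 6:
6 gray
  0 gray
  0 black
  11 gray
    5 gray
      4 gray
      4 black
    5 black
    9 gray
      10 gray
        2 gray
          2→6: 6 is gray → back edge
Back edge closes the cycle 6 → 11 → 9 → 10 → 2 → 6; its vertices are {2, 6, 9, 10, 11}.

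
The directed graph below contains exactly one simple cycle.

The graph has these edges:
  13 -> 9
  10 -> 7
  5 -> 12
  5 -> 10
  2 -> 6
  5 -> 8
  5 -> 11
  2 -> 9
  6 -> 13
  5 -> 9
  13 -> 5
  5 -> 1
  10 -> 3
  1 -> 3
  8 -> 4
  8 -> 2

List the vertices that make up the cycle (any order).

DFS with gray/black marking from 5:
5 gray
  8 gray
    2 gray
      9 gray
      9 black
      6 gray
        13 gray
          13→5: 5 is gray → back edge
Back edge closes the cycle 5 → 8 → 2 → 6 → 13 → 5; its vertices are {2, 5, 6, 8, 13}.

2, 5, 6, 8, 13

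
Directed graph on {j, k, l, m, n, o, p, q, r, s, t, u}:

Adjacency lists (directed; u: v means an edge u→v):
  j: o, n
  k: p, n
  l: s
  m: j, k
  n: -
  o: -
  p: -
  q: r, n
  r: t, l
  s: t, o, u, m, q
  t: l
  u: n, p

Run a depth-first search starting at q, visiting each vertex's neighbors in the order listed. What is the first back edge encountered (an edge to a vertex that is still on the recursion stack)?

DFS from q (visiting each vertex's neighbors in the order listed); mark gray on enter, black on exit:
q gray
  r gray
    t gray
      l gray
        s gray
          s→t: t is gray → back edge
First back edge: s → t.

s->t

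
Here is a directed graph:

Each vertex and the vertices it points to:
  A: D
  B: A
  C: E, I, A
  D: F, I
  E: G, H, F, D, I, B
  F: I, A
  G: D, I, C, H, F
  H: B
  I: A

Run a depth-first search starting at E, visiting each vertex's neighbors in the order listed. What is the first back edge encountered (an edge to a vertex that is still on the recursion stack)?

A->D

DFS from E (visiting each vertex's neighbors in the order listed); mark gray on enter, black on exit:
E gray
  G gray
    D gray
      F gray
        I gray
          A gray
            A→D: D is gray → back edge
First back edge: A → D.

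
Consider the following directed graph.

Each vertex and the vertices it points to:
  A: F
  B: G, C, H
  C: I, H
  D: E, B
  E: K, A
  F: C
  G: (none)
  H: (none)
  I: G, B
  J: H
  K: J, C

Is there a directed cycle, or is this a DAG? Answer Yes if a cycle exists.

DFS with white/gray/black marking, starting from A:
A gray
  F gray
    C gray
      I gray
        G gray
        G black
        B gray
          B→G: G black — skip
          B→C: C is gray → back edge
Back edge found, so a cycle exists: C → I → B → C.

Yes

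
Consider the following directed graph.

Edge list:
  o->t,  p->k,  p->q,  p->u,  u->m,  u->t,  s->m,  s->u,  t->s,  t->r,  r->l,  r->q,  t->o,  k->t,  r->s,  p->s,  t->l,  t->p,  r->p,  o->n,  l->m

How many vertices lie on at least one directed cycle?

7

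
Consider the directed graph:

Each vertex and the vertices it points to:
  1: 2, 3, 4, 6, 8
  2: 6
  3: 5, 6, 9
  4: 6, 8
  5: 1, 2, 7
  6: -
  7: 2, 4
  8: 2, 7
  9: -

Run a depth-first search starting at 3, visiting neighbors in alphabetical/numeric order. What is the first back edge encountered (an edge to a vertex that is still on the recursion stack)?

DFS from 3 (visiting neighbors in alphabetical/numeric order); mark gray on enter, black on exit:
3 gray
  5 gray
    1 gray
      2 gray
        6 gray
        6 black
      2 black
      1→3: 3 is gray → back edge
First back edge: 1 → 3.

1->3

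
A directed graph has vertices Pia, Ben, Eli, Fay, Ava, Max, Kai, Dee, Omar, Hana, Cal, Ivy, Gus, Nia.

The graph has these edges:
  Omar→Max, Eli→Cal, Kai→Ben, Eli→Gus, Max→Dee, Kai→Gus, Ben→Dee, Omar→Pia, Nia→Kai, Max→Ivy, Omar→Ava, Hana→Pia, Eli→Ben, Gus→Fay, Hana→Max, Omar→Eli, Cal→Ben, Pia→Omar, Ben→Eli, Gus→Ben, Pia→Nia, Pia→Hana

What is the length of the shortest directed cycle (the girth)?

2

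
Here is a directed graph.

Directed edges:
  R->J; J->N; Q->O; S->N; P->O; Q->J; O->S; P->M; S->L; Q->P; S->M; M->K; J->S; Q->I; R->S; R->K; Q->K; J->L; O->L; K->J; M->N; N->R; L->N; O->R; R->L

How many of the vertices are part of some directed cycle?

7

A vertex is on a directed cycle iff it belongs to a strongly connected component of size ≥ 2 (or has a self-loop).
The vertices on cycles are {J, K, L, M, N, R, S} — 7 in total.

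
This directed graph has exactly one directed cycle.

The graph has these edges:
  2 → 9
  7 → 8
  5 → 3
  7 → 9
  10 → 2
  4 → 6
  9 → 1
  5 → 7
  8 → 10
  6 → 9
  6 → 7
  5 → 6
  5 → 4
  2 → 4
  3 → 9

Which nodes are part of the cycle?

2, 4, 6, 7, 8, 10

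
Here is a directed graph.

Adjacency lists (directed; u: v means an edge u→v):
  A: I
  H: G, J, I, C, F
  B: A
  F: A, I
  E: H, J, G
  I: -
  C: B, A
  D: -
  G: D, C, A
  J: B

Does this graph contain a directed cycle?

DFS with white/gray/black marking, starting from E:
E gray
  H gray
    G gray
      D gray
      D black
      C gray
        B gray
          A gray
            I gray
            I black
          A black
        B black
        C→A: A black — skip
      C black
      G→A: A black — skip
    G black
    J gray
      J→B: B black — skip
    J black
    H→I: I black — skip
    H→C: C black — skip
    F gray
      F→A: A black — skip
      F→I: I black — skip
    F black
  H black
  E→J: J black — skip
  E→G: G black — skip
E black
Every edge goes to a white or black vertex — no back edge, so the graph is acyclic.

No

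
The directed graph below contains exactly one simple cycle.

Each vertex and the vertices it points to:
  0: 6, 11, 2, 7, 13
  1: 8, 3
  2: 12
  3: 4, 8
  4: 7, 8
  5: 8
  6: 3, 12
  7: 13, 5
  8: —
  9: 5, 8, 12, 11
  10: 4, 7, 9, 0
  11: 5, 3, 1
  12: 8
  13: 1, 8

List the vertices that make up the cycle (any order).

DFS with gray/black marking from 4:
4 gray
  7 gray
    13 gray
      1 gray
        8 gray
        8 black
        3 gray
          3→4: 4 is gray → back edge
Back edge closes the cycle 4 → 7 → 13 → 1 → 3 → 4; its vertices are {1, 3, 4, 7, 13}.

1, 3, 4, 7, 13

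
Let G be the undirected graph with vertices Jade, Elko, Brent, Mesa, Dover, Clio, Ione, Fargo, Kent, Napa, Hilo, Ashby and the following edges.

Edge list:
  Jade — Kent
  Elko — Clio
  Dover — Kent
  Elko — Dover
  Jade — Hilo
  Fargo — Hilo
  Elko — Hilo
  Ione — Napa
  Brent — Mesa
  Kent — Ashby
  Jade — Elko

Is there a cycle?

Yes

DFS, tracking each vertex's parent; an edge to a visited non-parent vertex closes a cycle.
Start from Mesa:
visit Mesa (parent –)
  visit Brent (parent Mesa)
    Brent–Mesa: parent, skip
visit Jade (parent –)
  visit Hilo (parent Jade)
    visit Fargo (parent Hilo)
      Fargo–Hilo: parent, skip
    visit Elko (parent Hilo)
      Elko–Jade: Jade visited and ≠ parent → cycle
Cycle: Jade – Hilo – Elko – Jade.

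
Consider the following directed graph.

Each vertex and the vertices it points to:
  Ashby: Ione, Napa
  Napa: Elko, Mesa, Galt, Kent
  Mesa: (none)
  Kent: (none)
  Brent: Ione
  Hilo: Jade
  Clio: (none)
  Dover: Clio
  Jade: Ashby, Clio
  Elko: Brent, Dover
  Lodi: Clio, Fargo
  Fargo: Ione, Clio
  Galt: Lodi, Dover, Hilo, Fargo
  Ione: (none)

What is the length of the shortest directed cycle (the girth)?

5

For each vertex v, BFS finds the shortest path from v back to v.
The shortest such closed walk is Napa → Galt → Hilo → Jade → Ashby → Napa, length 5.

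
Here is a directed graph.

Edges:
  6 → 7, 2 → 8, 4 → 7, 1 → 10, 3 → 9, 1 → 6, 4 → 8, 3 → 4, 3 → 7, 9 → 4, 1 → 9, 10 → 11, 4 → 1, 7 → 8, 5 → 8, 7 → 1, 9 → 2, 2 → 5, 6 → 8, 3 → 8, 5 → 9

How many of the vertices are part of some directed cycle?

A vertex is on a directed cycle iff it belongs to a strongly connected component of size ≥ 2 (or has a self-loop).
The vertices on cycles are {1, 2, 4, 5, 6, 7, 9} — 7 in total.

7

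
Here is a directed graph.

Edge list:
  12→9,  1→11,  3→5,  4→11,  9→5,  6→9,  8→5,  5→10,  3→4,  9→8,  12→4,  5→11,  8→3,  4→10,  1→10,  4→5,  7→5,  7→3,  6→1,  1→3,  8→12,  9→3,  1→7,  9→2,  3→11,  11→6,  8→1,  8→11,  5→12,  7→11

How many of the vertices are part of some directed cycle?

10

A vertex is on a directed cycle iff it belongs to a strongly connected component of size ≥ 2 (or has a self-loop).
The vertices on cycles are {1, 3, 4, 5, 6, 7, 8, 9, 11, 12} — 10 in total.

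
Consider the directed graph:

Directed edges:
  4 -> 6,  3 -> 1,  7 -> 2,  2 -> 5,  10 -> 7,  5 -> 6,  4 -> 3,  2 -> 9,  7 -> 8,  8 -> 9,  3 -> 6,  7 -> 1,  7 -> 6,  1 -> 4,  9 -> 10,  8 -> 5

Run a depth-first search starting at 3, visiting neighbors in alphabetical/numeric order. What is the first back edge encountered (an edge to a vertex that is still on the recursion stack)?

DFS from 3 (visiting neighbors in alphabetical/numeric order); mark gray on enter, black on exit:
3 gray
  1 gray
    4 gray
      4→3: 3 is gray → back edge
First back edge: 4 → 3.

4->3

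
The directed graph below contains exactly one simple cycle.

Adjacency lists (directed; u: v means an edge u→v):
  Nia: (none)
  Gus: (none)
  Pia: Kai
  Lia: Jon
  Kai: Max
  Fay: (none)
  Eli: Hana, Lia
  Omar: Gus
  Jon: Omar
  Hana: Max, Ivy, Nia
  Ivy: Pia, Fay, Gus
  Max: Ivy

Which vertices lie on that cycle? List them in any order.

Ivy, Kai, Max, Pia

DFS with gray/black marking from Ivy:
Ivy gray
  Pia gray
    Kai gray
      Max gray
        Max→Ivy: Ivy is gray → back edge
Back edge closes the cycle Ivy → Pia → Kai → Max → Ivy; its vertices are {Ivy, Kai, Max, Pia}.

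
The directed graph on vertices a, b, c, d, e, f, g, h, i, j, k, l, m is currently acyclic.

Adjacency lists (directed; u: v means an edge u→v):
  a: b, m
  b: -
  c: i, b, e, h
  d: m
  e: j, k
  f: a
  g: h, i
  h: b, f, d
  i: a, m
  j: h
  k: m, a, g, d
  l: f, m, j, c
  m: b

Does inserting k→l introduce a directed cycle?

Yes

Adding k→l creates a cycle iff l can already reach k.
Path from l: l → c → e → k.
So l → … → k → l is a cycle.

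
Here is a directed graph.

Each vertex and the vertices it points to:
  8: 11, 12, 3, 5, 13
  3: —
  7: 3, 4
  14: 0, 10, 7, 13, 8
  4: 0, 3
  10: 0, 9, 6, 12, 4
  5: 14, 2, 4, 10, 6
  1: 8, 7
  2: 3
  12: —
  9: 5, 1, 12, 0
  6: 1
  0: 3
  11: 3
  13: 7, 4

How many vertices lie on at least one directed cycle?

7

A vertex is on a directed cycle iff it belongs to a strongly connected component of size ≥ 2 (or has a self-loop).
The vertices on cycles are {1, 5, 6, 8, 9, 10, 14} — 7 in total.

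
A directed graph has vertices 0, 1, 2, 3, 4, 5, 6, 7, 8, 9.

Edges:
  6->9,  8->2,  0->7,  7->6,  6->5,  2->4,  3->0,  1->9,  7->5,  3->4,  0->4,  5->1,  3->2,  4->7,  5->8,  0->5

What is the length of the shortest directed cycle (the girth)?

5

For each vertex v, BFS finds the shortest path from v back to v.
The shortest such closed walk is 7 → 5 → 8 → 2 → 4 → 7, length 5.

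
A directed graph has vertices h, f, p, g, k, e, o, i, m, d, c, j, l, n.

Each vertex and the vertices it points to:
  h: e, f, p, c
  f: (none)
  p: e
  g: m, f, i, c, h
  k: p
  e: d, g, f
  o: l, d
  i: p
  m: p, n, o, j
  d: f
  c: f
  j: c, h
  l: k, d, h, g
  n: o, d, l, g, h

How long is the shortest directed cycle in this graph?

For each vertex v, BFS finds the shortest path from v back to v.
The shortest such closed walk is n → g → m → n, length 3.

3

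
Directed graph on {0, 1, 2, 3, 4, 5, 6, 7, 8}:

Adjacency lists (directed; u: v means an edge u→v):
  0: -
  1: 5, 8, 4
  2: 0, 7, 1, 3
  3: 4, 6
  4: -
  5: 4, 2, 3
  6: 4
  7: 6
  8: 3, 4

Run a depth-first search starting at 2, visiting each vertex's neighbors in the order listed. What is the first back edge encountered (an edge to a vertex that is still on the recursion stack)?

DFS from 2 (visiting each vertex's neighbors in the order listed); mark gray on enter, black on exit:
2 gray
  0 gray
  0 black
  7 gray
    6 gray
      4 gray
      4 black
    6 black
  7 black
  1 gray
    5 gray
      5→4: 4 black — skip
      5→2: 2 is gray → back edge
First back edge: 5 → 2.

5->2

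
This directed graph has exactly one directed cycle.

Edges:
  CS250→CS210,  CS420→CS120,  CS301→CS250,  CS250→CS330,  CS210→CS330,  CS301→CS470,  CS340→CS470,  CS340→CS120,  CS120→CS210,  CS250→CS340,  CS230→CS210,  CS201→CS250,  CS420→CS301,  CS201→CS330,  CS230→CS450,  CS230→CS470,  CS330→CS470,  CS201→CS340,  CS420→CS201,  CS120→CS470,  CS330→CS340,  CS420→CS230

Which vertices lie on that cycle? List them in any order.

CS120, CS210, CS330, CS340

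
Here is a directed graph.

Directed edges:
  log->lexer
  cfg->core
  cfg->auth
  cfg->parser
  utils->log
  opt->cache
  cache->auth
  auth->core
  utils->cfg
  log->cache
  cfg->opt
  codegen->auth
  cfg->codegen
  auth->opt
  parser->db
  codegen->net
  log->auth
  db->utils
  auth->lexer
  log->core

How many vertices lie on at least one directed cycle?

7

A vertex is on a directed cycle iff it belongs to a strongly connected component of size ≥ 2 (or has a self-loop).
The vertices on cycles are {db, cfg, opt, auth, cache, utils, parser} — 7 in total.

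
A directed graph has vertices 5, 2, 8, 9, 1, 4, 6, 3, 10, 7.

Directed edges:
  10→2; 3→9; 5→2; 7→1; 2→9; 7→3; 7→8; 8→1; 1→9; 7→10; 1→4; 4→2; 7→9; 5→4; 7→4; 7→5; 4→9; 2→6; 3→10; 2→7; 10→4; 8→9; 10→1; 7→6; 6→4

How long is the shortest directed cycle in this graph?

3

For each vertex v, BFS finds the shortest path from v back to v.
The shortest such closed walk is 2 → 6 → 4 → 2, length 3.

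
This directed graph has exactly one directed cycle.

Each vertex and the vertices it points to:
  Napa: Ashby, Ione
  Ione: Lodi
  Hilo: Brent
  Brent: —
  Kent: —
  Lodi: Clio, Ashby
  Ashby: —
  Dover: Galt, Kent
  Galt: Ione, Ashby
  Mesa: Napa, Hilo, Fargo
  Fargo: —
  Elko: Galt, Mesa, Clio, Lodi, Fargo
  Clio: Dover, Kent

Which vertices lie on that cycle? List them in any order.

Clio, Galt, Ione, Lodi, Dover

DFS with gray/black marking from Clio:
Clio gray
  Dover gray
    Galt gray
      Ione gray
        Lodi gray
          Lodi→Clio: Clio is gray → back edge
Back edge closes the cycle Clio → Dover → Galt → Ione → Lodi → Clio; its vertices are {Clio, Galt, Ione, Lodi, Dover}.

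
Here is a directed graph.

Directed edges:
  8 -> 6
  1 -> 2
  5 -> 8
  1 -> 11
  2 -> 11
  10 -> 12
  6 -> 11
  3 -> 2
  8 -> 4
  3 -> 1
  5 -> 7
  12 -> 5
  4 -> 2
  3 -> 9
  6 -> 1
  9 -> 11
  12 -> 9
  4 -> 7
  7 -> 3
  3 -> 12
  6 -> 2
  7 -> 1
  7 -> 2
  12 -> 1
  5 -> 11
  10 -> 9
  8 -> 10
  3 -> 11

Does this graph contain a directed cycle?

DFS with white/gray/black marking, starting from 1:
1 gray
  11 gray
  11 black
  2 gray
    2→11: 11 black — skip
  2 black
1 black
3 gray
  3→1: 1 black — skip
  3→2: 2 black — skip
  3→11: 11 black — skip
  12 gray
    9 gray
      9→11: 11 black — skip
    9 black
    5 gray
      5→11: 11 black — skip
      8 gray
        6 gray
          6→11: 11 black — skip
          6→2: 2 black — skip
          6→1: 1 black — skip
        6 black
        10 gray
          10→9: 9 black — skip
          10→12: 12 is gray → back edge
Back edge found, so a cycle exists: 12 → 5 → 8 → 10 → 12.

Yes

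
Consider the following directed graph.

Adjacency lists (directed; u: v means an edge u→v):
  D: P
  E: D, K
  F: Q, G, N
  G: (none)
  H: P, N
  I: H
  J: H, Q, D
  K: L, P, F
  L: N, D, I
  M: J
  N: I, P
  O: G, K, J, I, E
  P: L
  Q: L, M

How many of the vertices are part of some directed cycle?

9

A vertex is on a directed cycle iff it belongs to a strongly connected component of size ≥ 2 (or has a self-loop).
The vertices on cycles are {D, H, I, J, L, M, N, P, Q} — 9 in total.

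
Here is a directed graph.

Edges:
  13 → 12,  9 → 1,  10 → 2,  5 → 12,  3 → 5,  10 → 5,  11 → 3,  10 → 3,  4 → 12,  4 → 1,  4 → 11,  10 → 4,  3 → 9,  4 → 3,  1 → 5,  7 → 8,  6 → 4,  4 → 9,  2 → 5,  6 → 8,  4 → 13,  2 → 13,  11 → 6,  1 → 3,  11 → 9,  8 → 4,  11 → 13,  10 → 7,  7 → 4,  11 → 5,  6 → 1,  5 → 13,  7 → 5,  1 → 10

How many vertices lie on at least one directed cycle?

9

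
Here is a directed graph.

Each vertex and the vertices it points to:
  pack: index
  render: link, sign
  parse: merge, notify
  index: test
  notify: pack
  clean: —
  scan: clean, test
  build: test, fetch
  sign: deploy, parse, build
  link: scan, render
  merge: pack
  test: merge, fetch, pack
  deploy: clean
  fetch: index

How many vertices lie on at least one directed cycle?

A vertex is on a directed cycle iff it belongs to a strongly connected component of size ≥ 2 (or has a self-loop).
The vertices on cycles are {link, pack, test, fetch, index, merge, render} — 7 in total.

7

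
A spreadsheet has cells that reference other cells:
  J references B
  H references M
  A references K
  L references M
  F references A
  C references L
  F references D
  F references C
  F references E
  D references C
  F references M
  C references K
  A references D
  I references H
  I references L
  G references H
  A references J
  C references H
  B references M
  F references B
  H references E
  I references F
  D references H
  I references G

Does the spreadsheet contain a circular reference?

DFS with white/gray/black marking, starting from C:
C gray
  L gray
    M gray
    M black
  L black
  H gray
    H→M: M black — skip
    E gray
    E black
  H black
  K gray
  K black
C black
A gray
  J gray
    B gray
      B→M: M black — skip
    B black
  J black
  A→K: K black — skip
  D gray
    D→H: H black — skip
    D→C: C black — skip
  D black
A black
F gray
  F→A: A black — skip
  F→C: C black — skip
  F→E: E black — skip
  F→M: M black — skip
  F→D: D black — skip
  F→B: B black — skip
F black
G gray
  G→H: H black — skip
G black
I gray
  I→G: G black — skip
  I→F: F black — skip
  I→H: H black — skip
  I→L: L black — skip
I black
Every edge goes to a white or black vertex — no back edge, so the graph is acyclic.

No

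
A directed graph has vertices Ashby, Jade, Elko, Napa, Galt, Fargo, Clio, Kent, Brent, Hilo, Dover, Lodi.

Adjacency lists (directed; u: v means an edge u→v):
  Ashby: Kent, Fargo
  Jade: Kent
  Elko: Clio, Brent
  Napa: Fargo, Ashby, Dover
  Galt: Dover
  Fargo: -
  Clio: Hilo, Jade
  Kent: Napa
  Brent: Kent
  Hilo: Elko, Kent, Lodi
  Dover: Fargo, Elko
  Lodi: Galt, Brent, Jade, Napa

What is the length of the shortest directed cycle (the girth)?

For each vertex v, BFS finds the shortest path from v back to v.
The shortest such closed walk is Hilo → Elko → Clio → Hilo, length 3.

3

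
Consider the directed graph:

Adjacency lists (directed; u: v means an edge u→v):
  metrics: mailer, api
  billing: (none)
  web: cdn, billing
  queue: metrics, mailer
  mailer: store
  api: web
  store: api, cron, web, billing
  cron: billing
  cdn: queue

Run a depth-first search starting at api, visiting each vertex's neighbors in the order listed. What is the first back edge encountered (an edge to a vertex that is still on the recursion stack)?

store->api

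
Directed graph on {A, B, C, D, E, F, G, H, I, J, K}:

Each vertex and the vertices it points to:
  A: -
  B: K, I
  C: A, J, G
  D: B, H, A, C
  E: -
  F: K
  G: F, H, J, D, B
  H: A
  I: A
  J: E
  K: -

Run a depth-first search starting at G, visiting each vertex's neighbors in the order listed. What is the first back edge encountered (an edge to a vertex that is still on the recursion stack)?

C→G

DFS from G (visiting each vertex's neighbors in the order listed); mark gray on enter, black on exit:
G gray
  F gray
    K gray
    K black
  F black
  H gray
    A gray
    A black
  H black
  J gray
    E gray
    E black
  J black
  D gray
    B gray
      B→K: K black — skip
      I gray
        I→A: A black — skip
      I black
    B black
    D→H: H black — skip
    D→A: A black — skip
    C gray
      C→A: A black — skip
      C→J: J black — skip
      C→G: G is gray → back edge
First back edge: C → G.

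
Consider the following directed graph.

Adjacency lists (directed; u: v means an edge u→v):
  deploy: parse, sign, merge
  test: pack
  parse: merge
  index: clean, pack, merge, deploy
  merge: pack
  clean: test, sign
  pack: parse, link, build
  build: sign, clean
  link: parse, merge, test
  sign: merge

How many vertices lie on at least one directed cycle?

8

A vertex is on a directed cycle iff it belongs to a strongly connected component of size ≥ 2 (or has a self-loop).
The vertices on cycles are {link, pack, sign, test, build, clean, merge, parse} — 8 in total.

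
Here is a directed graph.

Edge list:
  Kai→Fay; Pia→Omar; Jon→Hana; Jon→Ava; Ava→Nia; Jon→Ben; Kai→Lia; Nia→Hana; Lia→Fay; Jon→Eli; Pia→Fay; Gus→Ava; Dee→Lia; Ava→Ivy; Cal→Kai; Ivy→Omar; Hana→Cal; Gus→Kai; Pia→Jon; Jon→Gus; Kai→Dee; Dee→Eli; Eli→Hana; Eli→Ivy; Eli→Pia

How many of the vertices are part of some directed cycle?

10

A vertex is on a directed cycle iff it belongs to a strongly connected component of size ≥ 2 (or has a self-loop).
The vertices on cycles are {Ava, Cal, Dee, Eli, Gus, Jon, Kai, Nia, Pia, Hana} — 10 in total.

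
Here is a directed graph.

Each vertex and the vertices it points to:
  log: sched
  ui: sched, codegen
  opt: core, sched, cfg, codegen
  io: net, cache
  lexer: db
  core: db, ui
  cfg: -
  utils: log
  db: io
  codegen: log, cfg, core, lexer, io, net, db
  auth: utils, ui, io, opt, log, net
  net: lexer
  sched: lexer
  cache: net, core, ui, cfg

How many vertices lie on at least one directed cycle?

10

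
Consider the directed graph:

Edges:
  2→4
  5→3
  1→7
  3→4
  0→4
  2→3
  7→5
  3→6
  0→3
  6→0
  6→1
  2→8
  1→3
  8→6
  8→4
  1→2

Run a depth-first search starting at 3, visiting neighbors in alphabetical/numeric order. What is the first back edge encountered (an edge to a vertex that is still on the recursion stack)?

0->3

DFS from 3 (visiting neighbors in alphabetical/numeric order); mark gray on enter, black on exit:
3 gray
  4 gray
  4 black
  6 gray
    0 gray
      0→3: 3 is gray → back edge
First back edge: 0 → 3.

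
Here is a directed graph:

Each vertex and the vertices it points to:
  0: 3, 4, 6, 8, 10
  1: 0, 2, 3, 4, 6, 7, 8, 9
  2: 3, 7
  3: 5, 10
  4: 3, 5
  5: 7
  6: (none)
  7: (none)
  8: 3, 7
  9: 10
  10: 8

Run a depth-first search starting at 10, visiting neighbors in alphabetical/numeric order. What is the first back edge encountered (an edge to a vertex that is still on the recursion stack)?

DFS from 10 (visiting neighbors in alphabetical/numeric order); mark gray on enter, black on exit:
10 gray
  8 gray
    3 gray
      5 gray
        7 gray
        7 black
      5 black
      3→10: 10 is gray → back edge
First back edge: 3 → 10.

3->10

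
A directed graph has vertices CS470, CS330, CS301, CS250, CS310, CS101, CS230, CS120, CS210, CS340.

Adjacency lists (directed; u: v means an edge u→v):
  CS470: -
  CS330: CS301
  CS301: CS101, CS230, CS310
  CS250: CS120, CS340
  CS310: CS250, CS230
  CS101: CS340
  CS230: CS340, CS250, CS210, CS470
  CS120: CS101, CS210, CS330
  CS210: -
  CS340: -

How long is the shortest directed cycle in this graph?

5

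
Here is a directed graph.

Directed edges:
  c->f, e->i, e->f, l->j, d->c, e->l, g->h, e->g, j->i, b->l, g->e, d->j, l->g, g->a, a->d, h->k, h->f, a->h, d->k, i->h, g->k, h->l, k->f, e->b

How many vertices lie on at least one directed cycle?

A vertex is on a directed cycle iff it belongs to a strongly connected component of size ≥ 2 (or has a self-loop).
The vertices on cycles are {a, b, d, e, g, h, i, j, l} — 9 in total.

9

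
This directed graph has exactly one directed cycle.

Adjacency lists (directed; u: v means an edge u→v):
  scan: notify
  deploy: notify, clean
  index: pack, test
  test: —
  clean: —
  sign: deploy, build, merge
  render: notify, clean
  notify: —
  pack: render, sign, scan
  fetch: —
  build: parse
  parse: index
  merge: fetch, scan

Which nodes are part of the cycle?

pack, sign, build, index, parse

DFS with gray/black marking from index:
index gray
  pack gray
    render gray
      notify gray
      notify black
      clean gray
      clean black
    render black
    sign gray
      deploy gray
        deploy→notify: notify black — skip
        deploy→clean: clean black — skip
      deploy black
      build gray
        parse gray
          parse→index: index is gray → back edge
Back edge closes the cycle index → pack → sign → build → parse → index; its vertices are {pack, sign, build, index, parse}.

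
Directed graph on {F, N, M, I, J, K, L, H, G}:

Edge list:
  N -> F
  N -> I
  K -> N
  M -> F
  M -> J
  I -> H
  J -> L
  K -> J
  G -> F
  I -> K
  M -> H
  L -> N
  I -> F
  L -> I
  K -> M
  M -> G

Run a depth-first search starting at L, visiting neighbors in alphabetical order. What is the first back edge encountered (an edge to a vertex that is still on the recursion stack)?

J→L

DFS from L (visiting neighbors in alphabetical order); mark gray on enter, black on exit:
L gray
  I gray
    F gray
    F black
    H gray
    H black
    K gray
      J gray
        J→L: L is gray → back edge
First back edge: J → L.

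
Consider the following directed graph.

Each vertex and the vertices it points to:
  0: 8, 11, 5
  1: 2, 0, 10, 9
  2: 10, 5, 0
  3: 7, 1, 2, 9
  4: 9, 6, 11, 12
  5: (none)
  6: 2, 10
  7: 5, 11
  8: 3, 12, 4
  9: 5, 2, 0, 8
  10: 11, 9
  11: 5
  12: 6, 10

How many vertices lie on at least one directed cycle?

10

A vertex is on a directed cycle iff it belongs to a strongly connected component of size ≥ 2 (or has a self-loop).
The vertices on cycles are {0, 1, 2, 3, 4, 6, 8, 9, 10, 12} — 10 in total.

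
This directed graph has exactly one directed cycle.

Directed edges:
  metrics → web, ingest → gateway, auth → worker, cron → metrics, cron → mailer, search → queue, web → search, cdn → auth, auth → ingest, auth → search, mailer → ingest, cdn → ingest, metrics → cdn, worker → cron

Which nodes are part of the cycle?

DFS with gray/black marking from cron:
cron gray
  mailer gray
    ingest gray
      gateway gray
      gateway black
    ingest black
  mailer black
  metrics gray
    web gray
      search gray
        queue gray
        queue black
      search black
    web black
    cdn gray
      auth gray
        auth→ingest: ingest black — skip
        worker gray
          worker→cron: cron is gray → back edge
Back edge closes the cycle cron → metrics → cdn → auth → worker → cron; its vertices are {cdn, auth, cron, worker, metrics}.

cdn, auth, cron, worker, metrics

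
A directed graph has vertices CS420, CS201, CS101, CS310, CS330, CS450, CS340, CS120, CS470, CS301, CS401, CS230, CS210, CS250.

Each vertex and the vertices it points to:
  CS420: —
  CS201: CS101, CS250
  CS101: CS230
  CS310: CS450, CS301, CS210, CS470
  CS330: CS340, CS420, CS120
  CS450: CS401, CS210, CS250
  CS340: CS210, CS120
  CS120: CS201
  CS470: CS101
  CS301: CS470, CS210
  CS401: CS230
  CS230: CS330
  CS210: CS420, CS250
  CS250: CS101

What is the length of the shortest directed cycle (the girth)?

5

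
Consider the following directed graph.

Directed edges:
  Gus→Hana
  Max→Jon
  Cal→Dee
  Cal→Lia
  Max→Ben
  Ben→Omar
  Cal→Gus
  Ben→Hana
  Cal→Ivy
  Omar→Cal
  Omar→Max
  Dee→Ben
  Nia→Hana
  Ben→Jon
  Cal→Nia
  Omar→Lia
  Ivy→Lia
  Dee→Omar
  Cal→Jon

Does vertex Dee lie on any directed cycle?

Yes

Dee is on a cycle iff Dee can reach itself via ≥1 edge.
Dee → Omar → Cal → Dee — yes.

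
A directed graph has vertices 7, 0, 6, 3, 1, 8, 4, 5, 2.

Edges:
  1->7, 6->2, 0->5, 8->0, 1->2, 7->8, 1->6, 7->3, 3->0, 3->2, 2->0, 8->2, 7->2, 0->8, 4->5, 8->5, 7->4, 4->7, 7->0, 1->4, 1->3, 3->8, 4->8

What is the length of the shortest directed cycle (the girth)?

2

For each vertex v, BFS finds the shortest path from v back to v.
The shortest such closed walk is 4 → 7 → 4, length 2.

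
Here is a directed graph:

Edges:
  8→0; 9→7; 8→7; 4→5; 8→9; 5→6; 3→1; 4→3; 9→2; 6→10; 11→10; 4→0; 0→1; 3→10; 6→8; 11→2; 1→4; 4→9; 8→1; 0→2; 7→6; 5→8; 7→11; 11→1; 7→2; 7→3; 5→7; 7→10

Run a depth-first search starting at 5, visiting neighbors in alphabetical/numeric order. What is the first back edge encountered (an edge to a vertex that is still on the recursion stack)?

4→0

DFS from 5 (visiting neighbors in alphabetical/numeric order); mark gray on enter, black on exit:
5 gray
  6 gray
    8 gray
      0 gray
        1 gray
          4 gray
            4→0: 0 is gray → back edge
First back edge: 4 → 0.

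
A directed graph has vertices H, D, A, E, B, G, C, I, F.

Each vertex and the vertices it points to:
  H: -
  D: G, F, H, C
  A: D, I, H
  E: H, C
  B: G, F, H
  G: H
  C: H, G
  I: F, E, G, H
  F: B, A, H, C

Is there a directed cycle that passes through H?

No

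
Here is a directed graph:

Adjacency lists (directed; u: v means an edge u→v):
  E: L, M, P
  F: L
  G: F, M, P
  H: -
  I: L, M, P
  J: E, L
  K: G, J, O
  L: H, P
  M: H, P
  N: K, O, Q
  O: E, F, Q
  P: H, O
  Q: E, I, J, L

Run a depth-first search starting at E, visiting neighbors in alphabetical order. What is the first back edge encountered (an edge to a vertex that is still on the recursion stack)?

DFS from E (visiting neighbors in alphabetical order); mark gray on enter, black on exit:
E gray
  L gray
    H gray
    H black
    P gray
      P→H: H black — skip
      O gray
        O→E: E is gray → back edge
First back edge: O → E.

O→E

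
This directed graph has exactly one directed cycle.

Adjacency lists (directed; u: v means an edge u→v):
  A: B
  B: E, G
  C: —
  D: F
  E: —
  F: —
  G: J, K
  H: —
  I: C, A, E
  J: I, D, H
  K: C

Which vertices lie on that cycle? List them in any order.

DFS with gray/black marking from G:
G gray
  J gray
    I gray
      C gray
      C black
      A gray
        B gray
          E gray
          E black
          B→G: G is gray → back edge
Back edge closes the cycle G → J → I → A → B → G; its vertices are {A, B, G, I, J}.

A, B, G, I, J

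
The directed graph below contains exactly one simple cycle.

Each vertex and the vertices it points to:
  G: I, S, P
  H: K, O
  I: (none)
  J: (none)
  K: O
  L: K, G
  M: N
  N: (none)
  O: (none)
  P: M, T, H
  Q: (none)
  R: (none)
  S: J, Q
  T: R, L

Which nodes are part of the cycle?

G, L, P, T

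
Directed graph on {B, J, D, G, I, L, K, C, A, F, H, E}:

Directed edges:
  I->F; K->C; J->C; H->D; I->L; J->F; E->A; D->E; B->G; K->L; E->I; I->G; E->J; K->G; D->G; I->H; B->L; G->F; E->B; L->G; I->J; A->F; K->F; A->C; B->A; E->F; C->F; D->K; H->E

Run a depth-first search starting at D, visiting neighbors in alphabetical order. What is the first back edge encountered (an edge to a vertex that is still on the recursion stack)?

DFS from D (visiting neighbors in alphabetical order); mark gray on enter, black on exit:
D gray
  E gray
    A gray
      C gray
        F gray
        F black
      C black
      A→F: F black — skip
    A black
    B gray
      B→A: A black — skip
      G gray
        G→F: F black — skip
      G black
      L gray
        L→G: G black — skip
      L black
    B black
    E→F: F black — skip
    I gray
      I→F: F black — skip
      I→G: G black — skip
      H gray
        H→D: D is gray → back edge
First back edge: H → D.

H->D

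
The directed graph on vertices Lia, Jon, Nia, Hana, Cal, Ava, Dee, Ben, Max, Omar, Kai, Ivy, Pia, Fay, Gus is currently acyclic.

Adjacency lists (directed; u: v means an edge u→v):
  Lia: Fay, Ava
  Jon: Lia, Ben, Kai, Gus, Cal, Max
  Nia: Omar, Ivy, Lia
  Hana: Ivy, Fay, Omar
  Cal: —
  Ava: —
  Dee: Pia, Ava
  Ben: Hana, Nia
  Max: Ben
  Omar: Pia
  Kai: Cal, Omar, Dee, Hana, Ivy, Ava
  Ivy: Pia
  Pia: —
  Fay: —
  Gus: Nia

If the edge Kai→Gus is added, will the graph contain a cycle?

Adding Kai→Gus creates a cycle iff Gus can already reach Kai.
Explore from Gus: no path reaches Kai. The graph stays acyclic.

No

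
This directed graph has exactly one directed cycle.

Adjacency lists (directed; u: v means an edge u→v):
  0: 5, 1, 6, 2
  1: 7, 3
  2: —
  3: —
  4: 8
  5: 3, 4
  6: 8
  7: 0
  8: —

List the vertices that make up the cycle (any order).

0, 1, 7

DFS with gray/black marking from 0:
0 gray
  5 gray
    3 gray
    3 black
    4 gray
      8 gray
      8 black
    4 black
  5 black
  1 gray
    7 gray
      7→0: 0 is gray → back edge
Back edge closes the cycle 0 → 1 → 7 → 0; its vertices are {0, 1, 7}.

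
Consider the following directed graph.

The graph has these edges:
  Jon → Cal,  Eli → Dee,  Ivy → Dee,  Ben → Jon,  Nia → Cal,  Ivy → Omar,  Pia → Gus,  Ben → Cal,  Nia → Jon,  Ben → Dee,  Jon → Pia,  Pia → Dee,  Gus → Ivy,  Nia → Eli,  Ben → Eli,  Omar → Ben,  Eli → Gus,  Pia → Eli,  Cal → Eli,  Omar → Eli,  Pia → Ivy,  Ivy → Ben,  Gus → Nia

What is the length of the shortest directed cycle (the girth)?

3

For each vertex v, BFS finds the shortest path from v back to v.
The shortest such closed walk is Gus → Nia → Eli → Gus, length 3.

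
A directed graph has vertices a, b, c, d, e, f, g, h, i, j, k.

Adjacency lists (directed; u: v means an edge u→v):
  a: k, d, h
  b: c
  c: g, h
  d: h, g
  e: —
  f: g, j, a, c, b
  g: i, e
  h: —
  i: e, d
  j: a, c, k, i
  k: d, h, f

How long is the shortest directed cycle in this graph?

3

For each vertex v, BFS finds the shortest path from v back to v.
The shortest such closed walk is j → k → f → j, length 3.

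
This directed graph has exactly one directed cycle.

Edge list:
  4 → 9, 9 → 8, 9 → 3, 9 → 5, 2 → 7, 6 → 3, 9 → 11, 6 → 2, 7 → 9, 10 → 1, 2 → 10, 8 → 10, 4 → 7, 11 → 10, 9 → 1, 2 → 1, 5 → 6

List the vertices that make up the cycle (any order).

2, 5, 6, 7, 9

DFS with gray/black marking from 9:
9 gray
  1 gray
  1 black
  5 gray
    6 gray
      2 gray
        10 gray
          10→1: 1 black — skip
        10 black
        2→1: 1 black — skip
        7 gray
          7→9: 9 is gray → back edge
Back edge closes the cycle 9 → 5 → 6 → 2 → 7 → 9; its vertices are {2, 5, 6, 7, 9}.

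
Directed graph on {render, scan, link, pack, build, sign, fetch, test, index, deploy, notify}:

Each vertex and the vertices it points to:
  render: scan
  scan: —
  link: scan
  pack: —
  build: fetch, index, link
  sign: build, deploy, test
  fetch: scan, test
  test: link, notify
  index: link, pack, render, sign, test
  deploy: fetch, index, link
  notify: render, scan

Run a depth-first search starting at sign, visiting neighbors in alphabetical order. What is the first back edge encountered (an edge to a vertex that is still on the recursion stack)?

index->sign

DFS from sign (visiting neighbors in alphabetical order); mark gray on enter, black on exit:
sign gray
  build gray
    fetch gray
      scan gray
      scan black
      test gray
        link gray
          link→scan: scan black — skip
        link black
        notify gray
          render gray
            render→scan: scan black — skip
          render black
          notify→scan: scan black — skip
        notify black
      test black
    fetch black
    index gray
      index→link: link black — skip
      pack gray
      pack black
      index→render: render black — skip
      index→sign: sign is gray → back edge
First back edge: index → sign.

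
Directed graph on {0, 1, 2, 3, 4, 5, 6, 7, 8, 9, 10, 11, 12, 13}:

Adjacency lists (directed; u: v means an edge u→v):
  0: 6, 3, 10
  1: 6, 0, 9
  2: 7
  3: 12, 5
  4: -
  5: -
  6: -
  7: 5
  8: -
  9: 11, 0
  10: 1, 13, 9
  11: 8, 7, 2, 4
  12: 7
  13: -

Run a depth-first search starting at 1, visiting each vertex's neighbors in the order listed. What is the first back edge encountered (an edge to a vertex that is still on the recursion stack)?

DFS from 1 (visiting each vertex's neighbors in the order listed); mark gray on enter, black on exit:
1 gray
  6 gray
  6 black
  0 gray
    0→6: 6 black — skip
    3 gray
      12 gray
        7 gray
          5 gray
          5 black
        7 black
      12 black
      3→5: 5 black — skip
    3 black
    10 gray
      10→1: 1 is gray → back edge
First back edge: 10 → 1.

10->1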